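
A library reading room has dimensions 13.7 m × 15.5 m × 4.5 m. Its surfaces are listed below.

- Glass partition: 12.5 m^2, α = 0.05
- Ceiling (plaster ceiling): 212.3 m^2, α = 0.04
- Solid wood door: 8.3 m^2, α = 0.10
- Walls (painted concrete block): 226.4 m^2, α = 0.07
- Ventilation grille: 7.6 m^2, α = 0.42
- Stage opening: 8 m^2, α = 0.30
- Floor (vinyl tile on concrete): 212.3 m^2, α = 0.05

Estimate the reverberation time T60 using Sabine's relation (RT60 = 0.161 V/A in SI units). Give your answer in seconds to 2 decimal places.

3.66 s

Equivalent absorption area: A = 12.5×0.05 + 212.3×0.04 + 8.3×0.10 + 226.4×0.07 + 7.6×0.42 + 8×0.30 + 212.3×0.05 = 42.002 m^2.
Volume V = 13.7 × 15.5 × 4.5 = 955.575 m³.
Sabine: RT60 = 0.161 × 955.575 / 42.002 = 3.66 s.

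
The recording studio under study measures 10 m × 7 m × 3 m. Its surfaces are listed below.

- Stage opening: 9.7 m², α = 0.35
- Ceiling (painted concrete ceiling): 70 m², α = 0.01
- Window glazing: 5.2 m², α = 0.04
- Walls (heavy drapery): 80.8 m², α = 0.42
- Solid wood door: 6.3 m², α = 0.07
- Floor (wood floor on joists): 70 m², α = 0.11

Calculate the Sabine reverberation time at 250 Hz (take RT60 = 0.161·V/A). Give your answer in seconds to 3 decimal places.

Summing Sᵢαᵢ: 3.395 + 0.700 + 0.208 + 33.936 + 0.441 + 7.700 → A = 46.380 sabins.
V = 10·7·3 = 210 m³.
Sabine: RT60 = 0.161 × 210 / 46.380 = 0.729 s.

0.729 sec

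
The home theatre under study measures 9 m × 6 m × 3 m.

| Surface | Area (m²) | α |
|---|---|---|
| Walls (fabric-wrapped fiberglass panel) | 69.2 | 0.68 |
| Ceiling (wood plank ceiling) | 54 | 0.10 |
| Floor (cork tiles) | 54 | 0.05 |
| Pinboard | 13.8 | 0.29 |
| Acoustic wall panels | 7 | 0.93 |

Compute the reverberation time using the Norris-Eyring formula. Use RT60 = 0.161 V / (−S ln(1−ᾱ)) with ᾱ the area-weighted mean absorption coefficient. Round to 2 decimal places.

0.33 sec

S = Σ Sᵢ = 198.0 m².
Σ(Sᵢαᵢ) = 69.2·0.68 + 54·0.10 + 54·0.05 + 13.8·0.29 + 7·0.93 = 65.668.
ᾱ = 65.668 / 198.0 = 0.3317.
Eyring denominator: −S ln(1−ᾱ) = 79.798.
V = 9 × 6 × 3 = 162 m³.
RT60 = 0.161 × 162 / 79.798 = 0.33 s.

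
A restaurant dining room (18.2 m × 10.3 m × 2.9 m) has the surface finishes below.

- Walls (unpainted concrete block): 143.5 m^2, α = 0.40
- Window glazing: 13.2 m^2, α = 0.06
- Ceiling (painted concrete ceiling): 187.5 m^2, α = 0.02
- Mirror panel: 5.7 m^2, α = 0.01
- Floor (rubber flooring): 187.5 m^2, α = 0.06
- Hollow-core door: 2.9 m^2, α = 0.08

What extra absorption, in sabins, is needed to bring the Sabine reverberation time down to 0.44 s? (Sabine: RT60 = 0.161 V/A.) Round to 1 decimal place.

Equivalent absorption area: A₁ = 143.5×0.40 + 13.2×0.06 + 187.5×0.02 + 5.7×0.01 + 187.5×0.06 + 2.9×0.08 = 73.481 m^2.
Target A₂ = 0.161·543.634/0.44 = 198.921 sabins (V = 543.634 m³).
Additional absorption ΔA = 198.921 − 73.481 = 125.4 sabins.

125.4 sabins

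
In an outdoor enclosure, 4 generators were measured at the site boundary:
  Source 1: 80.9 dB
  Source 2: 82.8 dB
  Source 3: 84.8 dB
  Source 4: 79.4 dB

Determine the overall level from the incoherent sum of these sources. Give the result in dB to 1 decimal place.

88.5 dB

Sum in the linear (power) domain: Σ 10^(Lᵢ/10) = 10^(80.9/10) + 10^(82.8/10) + 10^(84.8/10) + 10^(79.4/10) = 7.027e+08.
Combined level = 10 log₁₀(7.027e+08) = 88.5 dB.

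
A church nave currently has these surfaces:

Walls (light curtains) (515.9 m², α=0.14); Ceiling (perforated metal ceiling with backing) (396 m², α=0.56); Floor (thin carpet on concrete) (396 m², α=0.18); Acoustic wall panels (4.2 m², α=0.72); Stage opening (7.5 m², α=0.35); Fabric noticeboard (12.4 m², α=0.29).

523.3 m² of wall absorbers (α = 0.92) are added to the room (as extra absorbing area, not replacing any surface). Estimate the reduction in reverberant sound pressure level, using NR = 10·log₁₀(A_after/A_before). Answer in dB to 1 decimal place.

3.6 dB

Total absorption A_before = 515.9*0.14 + 396*0.56 + 396*0.18 + 4.2*0.72 + 7.5*0.35 + 12.4*0.29
  = 72.226 + 221.760 + 71.280 + 3.024 + 2.625 + 3.596 = 374.511 m² sabins.
Added absorption = 523.3 × 0.92 = 481.436 sabins.
New total A_after = 855.947 sabins.
Reduction = 10 log₁₀(A_after/A_before) = 10 log₁₀(2.2855) = 3.6 dB.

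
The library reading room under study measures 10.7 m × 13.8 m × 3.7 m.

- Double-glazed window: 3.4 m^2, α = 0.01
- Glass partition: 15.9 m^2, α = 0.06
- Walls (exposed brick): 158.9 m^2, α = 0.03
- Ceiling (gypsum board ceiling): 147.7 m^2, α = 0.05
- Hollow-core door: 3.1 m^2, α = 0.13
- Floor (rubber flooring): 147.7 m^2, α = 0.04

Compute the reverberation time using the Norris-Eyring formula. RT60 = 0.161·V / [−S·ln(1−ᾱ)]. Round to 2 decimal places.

Total surface area S = 3.4 + 15.9 + 158.9 + 147.7 + 3.1 + 147.7 = 476.7 m^2.
Absorption A = 3.4×0.01 + 15.9×0.06 + 158.9×0.03 + 147.7×0.05 + 3.1×0.13 + 147.7×0.04 = 19.451 sabins.
ᾱ = 19.451 / 476.7 = 0.0408.
−S·ln(1−ᾱ) = −476.7 × ln(1 − 0.0408) = 19.857.
V = 10.7 × 13.8 × 3.7 = 546.342 m³.
RT60 = 0.161 × 546.342 / 19.857 = 4.43 s.

4.43 sec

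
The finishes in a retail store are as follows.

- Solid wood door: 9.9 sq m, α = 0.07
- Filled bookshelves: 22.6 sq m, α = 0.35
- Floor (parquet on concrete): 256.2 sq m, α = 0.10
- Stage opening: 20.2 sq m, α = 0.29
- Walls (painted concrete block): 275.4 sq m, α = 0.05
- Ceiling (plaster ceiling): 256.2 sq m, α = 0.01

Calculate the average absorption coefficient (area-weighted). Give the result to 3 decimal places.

S = Σ Sᵢ = 9.9 + 22.6 + 256.2 + 20.2 + 275.4 + 256.2 = 840.5 sq m.
A = 9.9·0.07 + 22.6·0.35 + 256.2·0.10 + 20.2·0.29 + 275.4·0.05 + 256.2·0.01 = 56.413 sabins.
ᾱ = 56.413 / 840.5 = 0.067.

0.067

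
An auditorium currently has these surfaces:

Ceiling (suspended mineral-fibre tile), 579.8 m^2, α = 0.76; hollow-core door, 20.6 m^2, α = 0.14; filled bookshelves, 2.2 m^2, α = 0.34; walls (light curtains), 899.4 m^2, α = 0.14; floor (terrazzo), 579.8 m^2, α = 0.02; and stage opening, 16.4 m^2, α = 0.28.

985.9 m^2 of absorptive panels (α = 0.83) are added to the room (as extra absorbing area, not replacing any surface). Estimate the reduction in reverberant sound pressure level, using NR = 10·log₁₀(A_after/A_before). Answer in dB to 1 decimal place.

A_before = Σ Sᵢαᵢ = 579.8·0.76 + 20.6·0.14 + 2.2·0.34 + 899.4·0.14 + 579.8·0.02 + 16.4·0.28 = 586.384 sabins.
Added absorption = 985.9 × 0.83 = 818.297 sabins.
A_after = 586.384 + 818.297 = 1404.681 sabins.
Reduction = 10 log₁₀(A_after/A_before) = 10 log₁₀(2.3955) = 3.8 dB.

3.8 dB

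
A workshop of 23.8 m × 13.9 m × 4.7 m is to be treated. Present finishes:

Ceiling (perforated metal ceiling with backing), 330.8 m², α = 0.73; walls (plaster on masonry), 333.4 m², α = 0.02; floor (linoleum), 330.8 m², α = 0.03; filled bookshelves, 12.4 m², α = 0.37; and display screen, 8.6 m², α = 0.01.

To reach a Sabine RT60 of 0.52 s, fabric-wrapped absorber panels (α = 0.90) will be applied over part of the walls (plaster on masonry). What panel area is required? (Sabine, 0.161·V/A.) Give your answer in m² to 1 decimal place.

Total absorption A₁ = 330.8×0.73 + 333.4×0.02 + 330.8×0.03 + 12.4×0.37 + 8.6×0.01
  = 241.484 + 6.668 + 9.924 + 4.588 + 0.086 = 262.750 m² sabins.
V = 1554.854 m³. Target absorption A₂ = 0.161 × 1554.854 / 0.52 = 481.407 sabins.
ΔA needed = 481.407 − 262.750 = 218.657 sabins.
Each m² of panel replacing the walls (plaster on masonry) adds (0.90 − 0.02) = 0.88 sabins.
Panel area = 218.657 / 0.88 = 248.5 m².

248.5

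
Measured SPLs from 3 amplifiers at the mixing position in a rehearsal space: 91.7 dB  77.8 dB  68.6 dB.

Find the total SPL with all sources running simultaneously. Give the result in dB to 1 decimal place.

91.9 dB

Converting to relative power and adding: 10^(91.7/10) + 10^(77.8/10) + 10^(68.6/10) = 1.547e+09.
Back to dB: 10·log₁₀ Σ = 91.9 dB.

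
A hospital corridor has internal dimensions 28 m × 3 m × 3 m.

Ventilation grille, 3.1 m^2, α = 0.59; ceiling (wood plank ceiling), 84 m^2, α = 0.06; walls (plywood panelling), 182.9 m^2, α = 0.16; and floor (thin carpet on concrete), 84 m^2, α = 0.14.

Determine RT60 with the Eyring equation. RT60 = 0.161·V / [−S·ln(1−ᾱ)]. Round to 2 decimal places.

0.79 seconds

Total surface area S = 3.1 + 84 + 182.9 + 84 = 354.0 m^2.
Σ(Sᵢαᵢ) = 3.1×0.59 + 84×0.06 + 182.9×0.16 + 84×0.14 = 47.893.
ᾱ = 47.893 / 354.0 = 0.1353.
−S·ln(1−ᾱ) = −354.0 × ln(1 − 0.1353) = 51.462.
V = 28 × 3 × 3 = 252 m³.
RT60 = 0.161 × 252 / 51.462 = 0.79 s.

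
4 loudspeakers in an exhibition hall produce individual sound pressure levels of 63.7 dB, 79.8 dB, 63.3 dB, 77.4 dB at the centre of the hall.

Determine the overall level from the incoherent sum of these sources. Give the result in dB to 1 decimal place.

Converting to relative power and adding: 10^(63.7/10) + 10^(79.8/10) + 10^(63.3/10) + 10^(77.4/10) = 1.549e+08.
Combined level = 10 log₁₀(1.549e+08) = 81.9 dB.

81.9 dB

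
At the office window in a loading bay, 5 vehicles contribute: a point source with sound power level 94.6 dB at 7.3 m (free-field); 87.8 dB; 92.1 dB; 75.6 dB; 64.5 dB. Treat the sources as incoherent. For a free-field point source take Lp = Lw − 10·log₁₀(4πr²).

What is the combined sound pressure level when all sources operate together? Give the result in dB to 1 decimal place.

93.6 dB

Source at 7.3 m: Lp = 94.6 − 10·log₁₀(4π·7.3²) = 94.6 − 10·log₁₀(669.662) = 66.3 dB.
Σ 10^(Lᵢ/10) = 2.268e+09.
L_total = 10·log₁₀(2.268e+09) = 93.6 dB.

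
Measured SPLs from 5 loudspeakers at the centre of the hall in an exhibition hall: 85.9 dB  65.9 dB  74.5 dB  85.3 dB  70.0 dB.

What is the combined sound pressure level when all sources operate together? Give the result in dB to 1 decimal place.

88.9 dB

Sum in the linear (power) domain: Σ 10^(Lᵢ/10) = 10^(85.9/10) + 10^(65.9/10) + 10^(74.5/10) + 10^(85.3/10) + 10^(70.0/10) = 7.7e+08.
Combined level = 10 log₁₀(7.7e+08) = 88.9 dB.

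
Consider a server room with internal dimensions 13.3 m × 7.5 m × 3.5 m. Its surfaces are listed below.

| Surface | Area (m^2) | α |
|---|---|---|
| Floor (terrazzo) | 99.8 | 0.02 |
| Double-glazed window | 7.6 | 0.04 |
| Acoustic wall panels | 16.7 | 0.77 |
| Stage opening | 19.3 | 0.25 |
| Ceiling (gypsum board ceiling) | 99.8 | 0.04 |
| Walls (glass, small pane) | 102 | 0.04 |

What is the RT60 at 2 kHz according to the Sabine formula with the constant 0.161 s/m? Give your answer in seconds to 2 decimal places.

2.00 seconds

Total absorption A = 99.8·0.02 + 7.6·0.04 + 16.7·0.77 + 19.3·0.25 + 99.8·0.04 + 102·0.04
  = 1.996 + 0.304 + 12.859 + 4.825 + 3.992 + 4.080 = 28.056 m^2 sabins.
Room volume: 349.125 m³.
Sabine: RT60 = 0.161 × 349.125 / 28.056 = 2.00 s.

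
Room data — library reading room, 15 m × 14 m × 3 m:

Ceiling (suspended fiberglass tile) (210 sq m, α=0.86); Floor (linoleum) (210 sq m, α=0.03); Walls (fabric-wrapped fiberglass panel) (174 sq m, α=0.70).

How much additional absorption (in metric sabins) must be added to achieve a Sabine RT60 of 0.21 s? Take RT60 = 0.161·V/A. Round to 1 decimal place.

Summing Sᵢαᵢ: 180.600 + 6.300 + 121.800 → A₁ = 308.700 sabins.
V = 630 m³. Required absorption A₂ = 0.161 × 630 / 0.21 = 483.000 sabins.
ΔA = A₂ − A₁ = 483.000 − 308.700 = 174.3 sabins.

174.3 sabins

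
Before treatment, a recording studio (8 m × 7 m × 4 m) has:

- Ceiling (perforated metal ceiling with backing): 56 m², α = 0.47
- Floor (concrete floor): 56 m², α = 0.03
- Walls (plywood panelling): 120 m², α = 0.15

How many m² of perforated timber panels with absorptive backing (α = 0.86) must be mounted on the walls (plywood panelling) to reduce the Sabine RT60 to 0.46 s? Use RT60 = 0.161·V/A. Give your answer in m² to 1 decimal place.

Equivalent absorption area: A₁ = 56·0.47 + 56·0.03 + 120·0.15 = 46.000 m².
Required A₂ = 0.161·224/0.46 = 78.400 sabins.
Absorption to add: 78.400 − 46.000 = 32.400 sabins.
Net gain per m²: Δα = 0.86 − 0.15 = 0.71.
Panel area = 32.400 / 0.71 = 45.6 m².

45.6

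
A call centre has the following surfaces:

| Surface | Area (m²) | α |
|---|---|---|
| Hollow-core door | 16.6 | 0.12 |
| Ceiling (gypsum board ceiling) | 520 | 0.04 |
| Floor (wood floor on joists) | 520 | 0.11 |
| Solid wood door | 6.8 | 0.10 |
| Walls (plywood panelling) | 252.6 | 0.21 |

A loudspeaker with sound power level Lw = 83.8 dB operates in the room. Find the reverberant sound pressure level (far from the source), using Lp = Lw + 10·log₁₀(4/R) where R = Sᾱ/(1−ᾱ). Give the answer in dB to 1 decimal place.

A = 133.718 sabins; S = 1316.0 m².
ᾱ = 0.1016, so room constant R = A/(1−ᾱ) = 148.840 m².
Lp = Lw + 10 log₁₀(4/R) = 83.8 -15.71 = 68.1 dB.

68.1 dB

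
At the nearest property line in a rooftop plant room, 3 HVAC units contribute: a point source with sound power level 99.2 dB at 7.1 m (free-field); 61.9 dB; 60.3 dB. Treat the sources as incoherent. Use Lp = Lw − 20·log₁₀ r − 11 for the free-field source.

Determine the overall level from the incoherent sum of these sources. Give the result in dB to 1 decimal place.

72.0 dB

Source at 7.1 m: Lp = 99.2 − 20·log₁₀(7.1) − 11 = 71.2 dB.
Sum in the linear (power) domain: Σ 10^(Lᵢ/10) = 10^(71.2/10) + 10^(61.9/10) + 10^(60.3/10) = 1.58e+07.
L_total = 10·log₁₀(1.58e+07) = 72.0 dB.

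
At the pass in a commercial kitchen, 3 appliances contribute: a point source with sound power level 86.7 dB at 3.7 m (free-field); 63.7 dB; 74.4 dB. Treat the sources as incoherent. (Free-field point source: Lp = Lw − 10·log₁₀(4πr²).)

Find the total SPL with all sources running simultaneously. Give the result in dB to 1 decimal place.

75.1 dB

Source at 3.7 m: Lp = 86.7 − 10·log₁₀(4π·3.7²) = 86.7 − 10·log₁₀(172.034) = 64.3 dB.
Σ 10^(Lᵢ/10) = 3.258e+07.
Combined level = 10 log₁₀(3.258e+07) = 75.1 dB.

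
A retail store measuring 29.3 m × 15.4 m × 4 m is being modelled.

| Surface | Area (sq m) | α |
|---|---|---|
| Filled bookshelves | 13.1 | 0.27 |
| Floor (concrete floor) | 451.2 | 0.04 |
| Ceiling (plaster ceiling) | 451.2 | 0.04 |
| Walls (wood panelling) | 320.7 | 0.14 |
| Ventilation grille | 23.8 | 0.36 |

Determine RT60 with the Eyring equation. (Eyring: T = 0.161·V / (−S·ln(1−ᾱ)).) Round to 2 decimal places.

Total surface area S = 13.1 + 451.2 + 451.2 + 320.7 + 23.8 = 1260.0 sq m.
Absorption A = 13.1×0.27 + 451.2×0.04 + 451.2×0.04 + 320.7×0.14 + 23.8×0.36 = 93.099 sabins.
ᾱ = 93.099 / 1260.0 = 0.0739.
Eyring denominator: −S ln(1−ᾱ) = 96.734.
V = 29.3 × 15.4 × 4 = 1804.88 m³.
RT60 = 0.161 × 1804.88 / 96.734 = 3.00 s.

3.00 seconds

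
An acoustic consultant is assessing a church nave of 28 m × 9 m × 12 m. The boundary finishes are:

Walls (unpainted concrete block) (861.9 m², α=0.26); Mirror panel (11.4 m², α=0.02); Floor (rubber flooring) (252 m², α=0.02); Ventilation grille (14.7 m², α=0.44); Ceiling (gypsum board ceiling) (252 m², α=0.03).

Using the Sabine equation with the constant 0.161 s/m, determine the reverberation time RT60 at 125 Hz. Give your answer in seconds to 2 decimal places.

2.00 s

A = Σ Sᵢαᵢ = 861.9×0.26 + 11.4×0.02 + 252×0.02 + 14.7×0.44 + 252×0.03 = 243.390 sabins.
V = 28·9·12 = 3024 m³.
Sabine: RT60 = 0.161 × 3024 / 243.390 = 2.00 s.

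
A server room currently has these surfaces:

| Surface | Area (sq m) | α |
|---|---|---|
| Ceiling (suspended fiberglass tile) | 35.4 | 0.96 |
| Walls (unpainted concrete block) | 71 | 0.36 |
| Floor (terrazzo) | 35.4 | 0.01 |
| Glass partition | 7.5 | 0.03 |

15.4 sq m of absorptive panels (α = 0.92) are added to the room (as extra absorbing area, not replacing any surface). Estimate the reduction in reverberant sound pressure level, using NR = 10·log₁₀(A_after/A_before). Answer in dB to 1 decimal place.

0.9 dB

Summing Sᵢαᵢ: 33.984 + 25.560 + 0.354 + 0.225 → A_before = 60.123 sabins.
Treatment contributes 15.4·0.92 = 14.168 sabins.
New total A_after = 74.291 sabins.
Reduction = 10 log₁₀(A_after/A_before) = 10 log₁₀(1.2357) = 0.9 dB.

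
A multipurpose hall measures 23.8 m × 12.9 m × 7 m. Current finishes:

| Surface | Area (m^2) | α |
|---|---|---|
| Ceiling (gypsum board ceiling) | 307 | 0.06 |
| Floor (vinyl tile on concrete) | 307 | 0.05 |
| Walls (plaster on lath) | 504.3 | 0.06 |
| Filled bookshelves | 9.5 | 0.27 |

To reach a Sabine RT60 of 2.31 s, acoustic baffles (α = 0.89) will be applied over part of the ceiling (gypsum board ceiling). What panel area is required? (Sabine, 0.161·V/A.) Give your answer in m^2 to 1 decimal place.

100.2

Equivalent absorption area: A₁ = 307*0.06 + 307*0.05 + 504.3*0.06 + 9.5*0.27 = 66.593 m^2.
Required A₂ = 0.161·2149.14/2.31 = 149.789 sabins.
ΔA needed = 149.789 − 66.593 = 83.196 sabins.
Each m^2 of panel replacing the ceiling (gypsum board ceiling) adds (0.89 − 0.06) = 0.83 sabins.
Area = ΔA/Δα = 83.196/0.83 = 100.2 m^2.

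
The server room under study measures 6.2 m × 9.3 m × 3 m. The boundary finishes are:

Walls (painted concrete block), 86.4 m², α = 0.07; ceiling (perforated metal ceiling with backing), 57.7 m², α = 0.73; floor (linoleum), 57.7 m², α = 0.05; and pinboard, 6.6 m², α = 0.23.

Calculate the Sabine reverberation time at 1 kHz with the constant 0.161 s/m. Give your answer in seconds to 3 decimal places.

Total absorption A = 86.4*0.07 + 57.7*0.73 + 57.7*0.05 + 6.6*0.23
  = 6.048 + 42.121 + 2.885 + 1.518 = 52.572 m² sabins.
Room volume: 172.98 m³.
T = 0.161 V/A = 0.161·172.98/52.572 = 0.530 s.

0.530 s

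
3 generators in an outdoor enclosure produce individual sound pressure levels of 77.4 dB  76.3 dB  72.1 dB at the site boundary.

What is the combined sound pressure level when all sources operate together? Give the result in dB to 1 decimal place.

Σ 10^(Lᵢ/10) = 1.138e+08.
L_total = 10·log₁₀(1.138e+08) = 80.6 dB.

80.6 dB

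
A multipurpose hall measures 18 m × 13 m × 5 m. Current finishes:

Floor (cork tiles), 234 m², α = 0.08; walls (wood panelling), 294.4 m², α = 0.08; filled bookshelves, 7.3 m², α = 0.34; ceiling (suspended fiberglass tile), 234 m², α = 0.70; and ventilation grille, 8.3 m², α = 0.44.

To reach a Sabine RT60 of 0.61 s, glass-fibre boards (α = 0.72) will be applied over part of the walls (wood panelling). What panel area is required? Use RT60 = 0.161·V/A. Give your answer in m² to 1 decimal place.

A₁ = Σ Sᵢαᵢ = 234×0.08 + 294.4×0.08 + 7.3×0.34 + 234×0.70 + 8.3×0.44 = 212.206 sabins.
V = 1170 m³. Target absorption A₂ = 0.161 × 1170 / 0.61 = 308.803 sabins.
ΔA needed = 308.803 − 212.206 = 96.597 sabins.
Each m² of panel replacing the walls (wood panelling) adds (0.72 − 0.08) = 0.64 sabins.
Area = ΔA/Δα = 96.597/0.64 = 150.9 m².

150.9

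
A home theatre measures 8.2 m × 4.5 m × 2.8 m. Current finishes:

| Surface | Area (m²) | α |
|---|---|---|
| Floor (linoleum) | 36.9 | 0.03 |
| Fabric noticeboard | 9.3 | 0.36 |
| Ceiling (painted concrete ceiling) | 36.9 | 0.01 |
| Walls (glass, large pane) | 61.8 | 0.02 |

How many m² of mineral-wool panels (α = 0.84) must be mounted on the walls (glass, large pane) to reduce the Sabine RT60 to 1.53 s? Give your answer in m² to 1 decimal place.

A₁ = Σ Sᵢαᵢ = 36.9×0.03 + 9.3×0.36 + 36.9×0.01 + 61.8×0.02 = 6.060 sabins.
Required A₂ = 0.161·103.32/1.53 = 10.872 sabins.
ΔA needed = 10.872 − 6.060 = 4.812 sabins.
Net gain per m²: Δα = 0.84 − 0.02 = 0.82.
Area = ΔA/Δα = 4.812/0.82 = 5.9 m².

5.9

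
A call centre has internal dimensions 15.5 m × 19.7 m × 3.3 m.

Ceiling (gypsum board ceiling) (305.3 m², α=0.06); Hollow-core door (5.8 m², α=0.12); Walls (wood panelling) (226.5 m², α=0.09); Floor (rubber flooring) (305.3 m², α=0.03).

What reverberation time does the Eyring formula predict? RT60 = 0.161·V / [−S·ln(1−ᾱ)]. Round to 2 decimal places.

3.24 s

S = Σ Sᵢ = 842.9 m².
Σ(Sᵢαᵢ) = 305.3×0.06 + 5.8×0.12 + 226.5×0.09 + 305.3×0.03 = 48.558.
Mean coefficient ᾱ = A/S = 0.0576.
−S·ln(1−ᾱ) = −842.9 × ln(1 − 0.0576) = 50.005.
V = 15.5 × 19.7 × 3.3 = 1007.655 m³.
RT60 = 0.161 × 1007.655 / 50.005 = 3.24 s.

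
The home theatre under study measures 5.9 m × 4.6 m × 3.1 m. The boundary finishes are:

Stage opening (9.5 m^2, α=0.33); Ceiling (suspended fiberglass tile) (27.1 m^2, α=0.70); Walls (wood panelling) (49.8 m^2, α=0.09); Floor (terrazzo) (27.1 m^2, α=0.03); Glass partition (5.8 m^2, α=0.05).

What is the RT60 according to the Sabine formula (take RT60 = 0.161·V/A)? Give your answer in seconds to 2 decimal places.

0.49 s

Total absorption A = 9.5·0.33 + 27.1·0.70 + 49.8·0.09 + 27.1·0.03 + 5.8·0.05
  = 3.135 + 18.970 + 4.482 + 0.813 + 0.290 = 27.690 m^2 sabins.
V = 5.9·4.6·3.1 = 84.134 m³.
RT60 = 0.161 · V / A = 0.161 × 84.134 / 27.690 = 0.49 s.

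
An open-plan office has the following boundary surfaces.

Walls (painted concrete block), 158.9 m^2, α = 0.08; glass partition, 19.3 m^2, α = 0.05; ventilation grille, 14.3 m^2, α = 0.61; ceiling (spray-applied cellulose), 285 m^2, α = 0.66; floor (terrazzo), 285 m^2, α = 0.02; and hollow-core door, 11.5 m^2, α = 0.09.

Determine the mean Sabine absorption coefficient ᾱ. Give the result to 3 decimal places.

S = Σ Sᵢ = 158.9 + 19.3 + 14.3 + 285 + 285 + 11.5 = 774.0 m^2.
Σ(Sᵢαᵢ) = 158.9×0.08 + 19.3×0.05 + 14.3×0.61 + 285×0.66 + 285×0.02 + 11.5×0.09 = 217.235.
ᾱ = A/S = 0.281.

0.281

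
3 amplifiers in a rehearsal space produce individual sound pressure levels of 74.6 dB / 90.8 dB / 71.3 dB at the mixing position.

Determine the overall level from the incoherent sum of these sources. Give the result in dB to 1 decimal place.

Sum in the linear (power) domain: Σ 10^(Lᵢ/10) = 10^(74.6/10) + 10^(90.8/10) + 10^(71.3/10) = 1.245e+09.
L_total = 10·log₁₀(1.245e+09) = 91.0 dB.

91.0 dB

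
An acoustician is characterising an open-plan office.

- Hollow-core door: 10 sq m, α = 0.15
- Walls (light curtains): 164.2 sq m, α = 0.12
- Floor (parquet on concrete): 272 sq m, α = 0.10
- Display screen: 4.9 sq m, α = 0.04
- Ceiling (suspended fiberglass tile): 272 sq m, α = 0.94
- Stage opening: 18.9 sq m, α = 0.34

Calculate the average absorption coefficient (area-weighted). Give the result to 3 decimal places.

0.419

S = Σ Sᵢ = 10 + 164.2 + 272 + 4.9 + 272 + 18.9 = 742.0 sq m.
A = 10×0.15 + 164.2×0.12 + 272×0.10 + 4.9×0.04 + 272×0.94 + 18.9×0.34 = 310.706 sabins.
ᾱ = 310.706 / 742.0 = 0.419.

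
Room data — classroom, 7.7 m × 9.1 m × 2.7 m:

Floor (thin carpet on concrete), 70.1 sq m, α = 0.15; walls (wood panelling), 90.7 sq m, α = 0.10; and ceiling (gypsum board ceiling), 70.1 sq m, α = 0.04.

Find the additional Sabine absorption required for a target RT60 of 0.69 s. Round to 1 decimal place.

21.8 sabins

Total absorption A₁ = 70.1·0.15 + 90.7·0.10 + 70.1·0.04
  = 10.515 + 9.070 + 2.804 = 22.389 sq m sabins.
V = 189.189 m³. Required absorption A₂ = 0.161 × 189.189 / 0.69 = 44.144 sabins.
Shortfall: 44.144 − 22.389 = 21.8 sabins.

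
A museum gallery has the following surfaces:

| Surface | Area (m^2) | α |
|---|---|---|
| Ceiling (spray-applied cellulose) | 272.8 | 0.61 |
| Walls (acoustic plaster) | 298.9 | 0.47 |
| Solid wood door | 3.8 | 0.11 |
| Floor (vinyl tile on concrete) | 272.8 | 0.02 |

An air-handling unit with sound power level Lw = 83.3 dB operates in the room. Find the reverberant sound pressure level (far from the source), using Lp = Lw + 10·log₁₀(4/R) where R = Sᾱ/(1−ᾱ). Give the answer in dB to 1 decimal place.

A = 312.765 sabins; S = 848.3 m^2.
ᾱ = 0.3687, so room constant R = A/(1−ᾱ) = 495.430 m^2.
Lp = Lw + 10 log₁₀(4/R) = 83.3 -20.93 = 62.4 dB.

62.4 dB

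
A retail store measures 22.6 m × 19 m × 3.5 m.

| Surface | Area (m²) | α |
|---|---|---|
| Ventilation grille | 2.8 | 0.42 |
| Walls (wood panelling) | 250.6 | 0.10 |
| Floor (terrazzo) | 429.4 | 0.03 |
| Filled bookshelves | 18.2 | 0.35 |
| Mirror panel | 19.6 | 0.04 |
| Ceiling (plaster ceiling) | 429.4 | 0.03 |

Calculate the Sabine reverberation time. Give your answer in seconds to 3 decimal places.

4.090 s

Equivalent absorption area: A = 2.8*0.42 + 250.6*0.10 + 429.4*0.03 + 18.2*0.35 + 19.6*0.04 + 429.4*0.03 = 59.154 m².
Volume V = 22.6 × 19 × 3.5 = 1502.9 m³.
Sabine: RT60 = 0.161 × 1502.9 / 59.154 = 4.090 s.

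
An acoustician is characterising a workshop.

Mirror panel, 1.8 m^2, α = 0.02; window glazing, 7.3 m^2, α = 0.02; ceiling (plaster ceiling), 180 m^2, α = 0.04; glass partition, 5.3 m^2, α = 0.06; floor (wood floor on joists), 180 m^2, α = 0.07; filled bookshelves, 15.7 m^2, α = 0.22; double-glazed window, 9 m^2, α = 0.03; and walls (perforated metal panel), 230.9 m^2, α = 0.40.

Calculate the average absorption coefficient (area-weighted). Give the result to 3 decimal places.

S = Σ Sᵢ = 1.8 + 7.3 + 180 + 5.3 + 180 + 15.7 + 9 + 230.9 = 630.0 m^2.
Σ(Sᵢαᵢ) = 1.8*0.02 + 7.3*0.02 + 180*0.04 + 5.3*0.06 + 180*0.07 + 15.7*0.22 + 9*0.03 + 230.9*0.40 = 116.384.
ᾱ = A/S = 0.185.

0.185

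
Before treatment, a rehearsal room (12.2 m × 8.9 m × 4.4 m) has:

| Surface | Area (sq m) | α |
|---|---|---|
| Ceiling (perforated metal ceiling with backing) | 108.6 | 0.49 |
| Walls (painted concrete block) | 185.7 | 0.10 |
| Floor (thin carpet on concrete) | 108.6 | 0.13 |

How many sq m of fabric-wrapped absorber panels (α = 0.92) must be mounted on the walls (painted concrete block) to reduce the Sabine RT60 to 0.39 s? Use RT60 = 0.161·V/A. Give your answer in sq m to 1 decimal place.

135.8

Equivalent absorption area: A₁ = 108.6×0.49 + 185.7×0.10 + 108.6×0.13 = 85.902 sq m.
Required A₂ = 0.161·477.752/0.39 = 197.226 sabins.
Absorption to add: 197.226 − 85.902 = 111.324 sabins.
Net gain per sq m: Δα = 0.92 − 0.10 = 0.82.
Panel area = 111.324 / 0.82 = 135.8 sq m.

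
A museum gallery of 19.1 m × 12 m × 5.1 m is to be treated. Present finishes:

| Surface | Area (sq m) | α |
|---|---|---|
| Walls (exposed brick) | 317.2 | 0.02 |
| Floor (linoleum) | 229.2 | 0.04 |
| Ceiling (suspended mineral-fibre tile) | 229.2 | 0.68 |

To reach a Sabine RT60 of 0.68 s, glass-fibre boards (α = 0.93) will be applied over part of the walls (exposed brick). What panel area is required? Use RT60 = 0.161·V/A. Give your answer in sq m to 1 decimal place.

Summing Sᵢαᵢ: 6.344 + 9.168 + 155.856 → A₁ = 171.368 sabins.
V = 1168.92 m³. Target absorption A₂ = 0.161 × 1168.92 / 0.68 = 276.759 sabins.
Absorption to add: 276.759 − 171.368 = 105.391 sabins.
Net gain per sq m: Δα = 0.93 − 0.02 = 0.91.
Panel area = 105.391 / 0.91 = 115.8 sq m.

115.8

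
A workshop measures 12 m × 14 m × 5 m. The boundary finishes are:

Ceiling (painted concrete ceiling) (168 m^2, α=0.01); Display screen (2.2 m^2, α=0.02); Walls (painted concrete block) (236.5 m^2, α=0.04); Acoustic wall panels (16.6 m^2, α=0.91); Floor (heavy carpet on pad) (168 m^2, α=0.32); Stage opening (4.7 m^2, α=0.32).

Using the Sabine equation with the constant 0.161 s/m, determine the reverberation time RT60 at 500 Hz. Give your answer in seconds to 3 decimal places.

Equivalent absorption area: A = 168*0.01 + 2.2*0.02 + 236.5*0.04 + 16.6*0.91 + 168*0.32 + 4.7*0.32 = 81.554 m^2.
Volume V = 12 × 14 × 5 = 840 m³.
RT60 = 0.161 · V / A = 0.161 × 840 / 81.554 = 1.658 s.

1.658 seconds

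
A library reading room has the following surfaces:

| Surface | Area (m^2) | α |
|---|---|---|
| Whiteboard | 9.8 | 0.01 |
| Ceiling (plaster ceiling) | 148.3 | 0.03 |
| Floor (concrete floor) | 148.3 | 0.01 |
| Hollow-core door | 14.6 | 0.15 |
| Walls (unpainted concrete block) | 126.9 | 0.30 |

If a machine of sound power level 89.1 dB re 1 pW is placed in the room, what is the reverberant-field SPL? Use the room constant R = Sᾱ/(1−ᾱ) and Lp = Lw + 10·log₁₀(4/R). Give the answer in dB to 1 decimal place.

78.0 dB

A = 46.290 sabins; S = 447.9 m^2.
ᾱ = 0.1033, so room constant R = A/(1−ᾱ) = 51.623 m^2.
Lp = 89.1 + 10·log₁₀(4/51.623) = 89.1 + (-11.11) = 78.0 dB.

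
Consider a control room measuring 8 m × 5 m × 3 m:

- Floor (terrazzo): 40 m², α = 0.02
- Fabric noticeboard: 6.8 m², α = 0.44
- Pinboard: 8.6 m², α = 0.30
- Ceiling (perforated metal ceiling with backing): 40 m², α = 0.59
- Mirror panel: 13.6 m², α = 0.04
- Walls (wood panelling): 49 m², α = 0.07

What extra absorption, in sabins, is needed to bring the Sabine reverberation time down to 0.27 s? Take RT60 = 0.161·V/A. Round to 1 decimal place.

Total absorption A₁ = 40·0.02 + 6.8·0.44 + 8.6·0.30 + 40·0.59 + 13.6·0.04 + 49·0.07
  = 0.800 + 2.992 + 2.580 + 23.600 + 0.544 + 3.430 = 33.946 m² sabins.
Target A₂ = 0.161·120/0.27 = 71.556 sabins (V = 120 m³).
Shortfall: 71.556 − 33.946 = 37.6 sabins.

37.6 sabins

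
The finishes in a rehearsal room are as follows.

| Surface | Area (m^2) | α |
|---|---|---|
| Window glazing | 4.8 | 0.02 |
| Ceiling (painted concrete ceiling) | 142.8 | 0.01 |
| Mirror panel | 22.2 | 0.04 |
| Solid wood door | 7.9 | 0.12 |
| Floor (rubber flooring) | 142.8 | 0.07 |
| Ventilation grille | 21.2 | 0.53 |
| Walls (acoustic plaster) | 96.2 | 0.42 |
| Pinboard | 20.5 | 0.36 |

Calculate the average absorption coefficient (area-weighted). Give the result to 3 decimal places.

Total surface area S = 458.4 m^2.
Weighted sum Σ Sα = 72.376.
ᾱ = 72.376 / 458.4 = 0.158.

0.158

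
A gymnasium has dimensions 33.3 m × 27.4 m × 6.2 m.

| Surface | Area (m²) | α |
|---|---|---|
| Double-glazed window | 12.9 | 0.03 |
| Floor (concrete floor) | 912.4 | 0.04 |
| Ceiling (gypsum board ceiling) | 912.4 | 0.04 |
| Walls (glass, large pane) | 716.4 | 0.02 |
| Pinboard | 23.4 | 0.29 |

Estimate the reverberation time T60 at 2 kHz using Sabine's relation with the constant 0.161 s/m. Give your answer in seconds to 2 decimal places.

A = Σ Sᵢαᵢ = 12.9·0.03 + 912.4·0.04 + 912.4·0.04 + 716.4·0.02 + 23.4·0.29 = 94.493 sabins.
V = 33.3·27.4·6.2 = 5657.004 m³.
Sabine: RT60 = 0.161 × 5657.004 / 94.493 = 9.64 s.

9.64 seconds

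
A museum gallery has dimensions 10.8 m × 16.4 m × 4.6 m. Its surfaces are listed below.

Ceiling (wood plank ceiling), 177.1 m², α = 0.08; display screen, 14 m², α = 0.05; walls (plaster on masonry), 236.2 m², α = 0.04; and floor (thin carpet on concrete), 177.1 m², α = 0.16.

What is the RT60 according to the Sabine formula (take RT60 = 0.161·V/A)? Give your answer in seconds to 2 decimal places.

Equivalent absorption area: A = 177.1×0.08 + 14×0.05 + 236.2×0.04 + 177.1×0.16 = 52.652 m².
Volume V = 10.8 × 16.4 × 4.6 = 814.752 m³.
RT60 = 0.161 · V / A = 0.161 × 814.752 / 52.652 = 2.49 s.

2.49 seconds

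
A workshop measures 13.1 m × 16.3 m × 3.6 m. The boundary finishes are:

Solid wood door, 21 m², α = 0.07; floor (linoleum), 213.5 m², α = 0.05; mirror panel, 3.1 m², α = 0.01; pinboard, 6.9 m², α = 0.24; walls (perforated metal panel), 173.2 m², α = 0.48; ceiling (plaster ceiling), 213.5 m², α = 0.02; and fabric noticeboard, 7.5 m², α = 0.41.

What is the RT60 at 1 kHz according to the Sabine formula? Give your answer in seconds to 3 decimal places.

1.186 sec

A = Σ Sᵢαᵢ = 21×0.07 + 213.5×0.05 + 3.1×0.01 + 6.9×0.24 + 173.2×0.48 + 213.5×0.02 + 7.5×0.41 = 104.313 sabins.
Volume V = 13.1 × 16.3 × 3.6 = 768.708 m³.
T = 0.161 V/A = 0.161·768.708/104.313 = 1.186 s.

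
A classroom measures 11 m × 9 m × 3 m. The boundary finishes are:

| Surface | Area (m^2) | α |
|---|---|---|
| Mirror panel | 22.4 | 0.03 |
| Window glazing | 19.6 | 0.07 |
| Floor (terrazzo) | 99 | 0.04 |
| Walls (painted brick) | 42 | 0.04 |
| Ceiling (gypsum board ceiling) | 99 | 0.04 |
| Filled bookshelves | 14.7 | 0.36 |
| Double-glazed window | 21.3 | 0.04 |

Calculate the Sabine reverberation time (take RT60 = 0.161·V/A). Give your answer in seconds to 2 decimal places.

A = Σ Sᵢαᵢ = 22.4*0.03 + 19.6*0.07 + 99*0.04 + 42*0.04 + 99*0.04 + 14.7*0.36 + 21.3*0.04 = 17.788 sabins.
Room volume: 297 m³.
Sabine: RT60 = 0.161 × 297 / 17.788 = 2.69 s.

2.69 s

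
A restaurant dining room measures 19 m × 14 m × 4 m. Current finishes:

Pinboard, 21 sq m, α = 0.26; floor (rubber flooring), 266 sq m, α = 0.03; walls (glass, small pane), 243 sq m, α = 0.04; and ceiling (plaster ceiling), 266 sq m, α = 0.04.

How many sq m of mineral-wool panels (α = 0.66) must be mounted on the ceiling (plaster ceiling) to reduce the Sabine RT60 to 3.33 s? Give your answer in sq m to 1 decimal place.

28.5

A₁ = Σ Sᵢαᵢ = 21·0.26 + 266·0.03 + 243·0.04 + 266·0.04 = 33.800 sabins.
Required A₂ = 0.161·1064/3.33 = 51.443 sabins.
Absorption to add: 51.443 − 33.800 = 17.643 sabins.
Each sq m of panel replacing the ceiling (plaster ceiling) adds (0.66 − 0.04) = 0.62 sabins.
Panel area = 17.643 / 0.62 = 28.5 sq m.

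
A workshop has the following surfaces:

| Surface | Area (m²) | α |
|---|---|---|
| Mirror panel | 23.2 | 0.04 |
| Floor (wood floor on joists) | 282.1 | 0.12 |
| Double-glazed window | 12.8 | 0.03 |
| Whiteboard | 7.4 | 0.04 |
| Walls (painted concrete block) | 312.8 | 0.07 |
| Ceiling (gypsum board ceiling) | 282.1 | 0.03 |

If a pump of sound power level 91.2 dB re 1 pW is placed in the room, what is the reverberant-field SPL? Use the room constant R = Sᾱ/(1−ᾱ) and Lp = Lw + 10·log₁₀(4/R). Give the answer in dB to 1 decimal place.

Σ(Sᵢαᵢ) = 23.2×0.04 + 282.1×0.12 + 12.8×0.03 + 7.4×0.04 + 312.8×0.07 + 282.1×0.03 = 65.819; total area S = 920.4 m².
ᾱ = 0.0715, so room constant R = A/(1−ᾱ) = 70.887 m².
Lp = 91.2 + 10·log₁₀(4/70.887) = 91.2 + (-12.49) = 78.7 dB.

78.7 dB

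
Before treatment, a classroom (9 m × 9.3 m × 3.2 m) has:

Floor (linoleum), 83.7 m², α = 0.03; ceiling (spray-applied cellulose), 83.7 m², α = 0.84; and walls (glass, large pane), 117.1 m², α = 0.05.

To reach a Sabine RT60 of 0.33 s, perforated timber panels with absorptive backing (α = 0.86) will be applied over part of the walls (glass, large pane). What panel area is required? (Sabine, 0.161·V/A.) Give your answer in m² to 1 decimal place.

A₁ = Σ Sᵢαᵢ = 83.7*0.03 + 83.7*0.84 + 117.1*0.05 = 78.674 sabins.
V = 267.84 m³. Target absorption A₂ = 0.161 × 267.84 / 0.33 = 130.673 sabins.
ΔA needed = 130.673 − 78.674 = 51.999 sabins.
Net gain per m²: Δα = 0.86 − 0.05 = 0.81.
Panel area = 51.999 / 0.81 = 64.2 m².

64.2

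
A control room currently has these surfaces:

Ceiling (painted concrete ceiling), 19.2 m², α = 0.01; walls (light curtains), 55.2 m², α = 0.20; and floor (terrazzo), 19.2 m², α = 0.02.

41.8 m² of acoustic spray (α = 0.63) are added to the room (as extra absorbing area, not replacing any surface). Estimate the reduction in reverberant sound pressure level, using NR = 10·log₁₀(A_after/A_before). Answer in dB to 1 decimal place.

Equivalent absorption area: A_before = 19.2*0.01 + 55.2*0.20 + 19.2*0.02 = 11.616 m².
Added absorption = 41.8 × 0.63 = 26.334 sabins.
A_after = 11.616 + 26.334 = 37.950 sabins.
NR = 10·log₁₀(37.950/11.616) = 5.1 dB.

5.1 dB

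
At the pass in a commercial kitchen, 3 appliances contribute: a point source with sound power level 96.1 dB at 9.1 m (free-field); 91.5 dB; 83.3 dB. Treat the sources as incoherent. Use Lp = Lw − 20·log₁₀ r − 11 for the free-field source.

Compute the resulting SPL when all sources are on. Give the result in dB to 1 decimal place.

Source at 9.1 m: Lp = 96.1 − 20·log₁₀(9.1) − 11 = 65.9 dB.
Sum in the linear (power) domain: Σ 10^(Lᵢ/10) = 10^(65.9/10) + 10^(91.5/10) + 10^(83.3/10) = 1.63e+09.
Back to dB: 10·log₁₀ Σ = 92.1 dB.

92.1 dB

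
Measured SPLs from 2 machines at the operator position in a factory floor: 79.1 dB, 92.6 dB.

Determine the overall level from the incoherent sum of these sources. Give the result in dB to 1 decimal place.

92.8 dB

Sum in the linear (power) domain: Σ 10^(Lᵢ/10) = 10^(79.1/10) + 10^(92.6/10) = 1.901e+09.
Back to dB: 10·log₁₀ Σ = 92.8 dB.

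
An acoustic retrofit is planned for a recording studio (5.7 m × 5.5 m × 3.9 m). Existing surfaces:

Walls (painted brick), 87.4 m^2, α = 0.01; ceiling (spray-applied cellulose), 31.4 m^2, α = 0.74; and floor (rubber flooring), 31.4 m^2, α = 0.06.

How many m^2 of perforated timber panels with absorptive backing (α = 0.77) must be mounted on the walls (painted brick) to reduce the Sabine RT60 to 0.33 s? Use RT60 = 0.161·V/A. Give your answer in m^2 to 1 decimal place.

44.3

Summing Sᵢαᵢ: 0.874 + 23.236 + 1.884 → A₁ = 25.994 sabins.
V = 122.265 m³. Target absorption A₂ = 0.161 × 122.265 / 0.33 = 59.650 sabins.
ΔA needed = 59.650 − 25.994 = 33.656 sabins.
Each m^2 of panel replacing the walls (painted brick) adds (0.77 − 0.01) = 0.76 sabins.
Area = ΔA/Δα = 33.656/0.76 = 44.3 m^2.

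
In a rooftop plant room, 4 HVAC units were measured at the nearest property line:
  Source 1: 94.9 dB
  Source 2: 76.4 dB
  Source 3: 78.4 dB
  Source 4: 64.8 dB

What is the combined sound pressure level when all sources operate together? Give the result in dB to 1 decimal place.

Sum in the linear (power) domain: Σ 10^(Lᵢ/10) = 10^(94.9/10) + 10^(76.4/10) + 10^(78.4/10) + 10^(64.8/10) = 3.206e+09.
L_total = 10·log₁₀(3.206e+09) = 95.1 dB.

95.1 dB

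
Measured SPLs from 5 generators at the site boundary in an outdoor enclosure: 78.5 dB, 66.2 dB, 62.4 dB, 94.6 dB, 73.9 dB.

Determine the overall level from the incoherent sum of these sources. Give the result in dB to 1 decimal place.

94.7 dB

Converting to relative power and adding: 10^(78.5/10) + 10^(66.2/10) + 10^(62.4/10) + 10^(94.6/10) + 10^(73.9/10) = 2.985e+09.
Combined level = 10 log₁₀(2.985e+09) = 94.7 dB.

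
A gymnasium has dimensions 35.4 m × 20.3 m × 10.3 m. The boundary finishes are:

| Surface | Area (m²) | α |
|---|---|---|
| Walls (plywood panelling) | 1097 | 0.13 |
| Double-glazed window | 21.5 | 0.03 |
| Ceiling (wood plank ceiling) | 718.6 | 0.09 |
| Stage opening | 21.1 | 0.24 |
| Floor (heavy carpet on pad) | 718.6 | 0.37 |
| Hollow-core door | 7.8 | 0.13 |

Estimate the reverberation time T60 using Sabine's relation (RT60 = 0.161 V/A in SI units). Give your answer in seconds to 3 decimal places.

2.483 sec

Equivalent absorption area: A = 1097·0.13 + 21.5·0.03 + 718.6·0.09 + 21.1·0.24 + 718.6·0.37 + 7.8·0.13 = 479.889 m².
Volume V = 35.4 × 20.3 × 10.3 = 7401.786 m³.
Sabine: RT60 = 0.161 × 7401.786 / 479.889 = 2.483 s.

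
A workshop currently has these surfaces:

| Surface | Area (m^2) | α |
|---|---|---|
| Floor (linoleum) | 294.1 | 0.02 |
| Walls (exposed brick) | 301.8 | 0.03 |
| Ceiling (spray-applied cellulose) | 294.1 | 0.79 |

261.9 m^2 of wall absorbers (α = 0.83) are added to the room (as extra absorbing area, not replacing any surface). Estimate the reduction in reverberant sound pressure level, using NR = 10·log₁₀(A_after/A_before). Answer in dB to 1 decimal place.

A_before = Σ Sᵢαᵢ = 294.1×0.02 + 301.8×0.03 + 294.1×0.79 = 247.275 sabins.
Added absorption = 261.9 × 0.83 = 217.377 sabins.
A_after = 247.275 + 217.377 = 464.652 sabins.
NR = 10·log₁₀(464.652/247.275) = 2.7 dB.

2.7 dB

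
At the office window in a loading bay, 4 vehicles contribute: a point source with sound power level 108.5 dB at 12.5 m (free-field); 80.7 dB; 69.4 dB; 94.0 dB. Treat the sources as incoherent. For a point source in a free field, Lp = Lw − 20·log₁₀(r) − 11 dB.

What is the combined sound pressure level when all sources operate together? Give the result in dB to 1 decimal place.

Source at 12.5 m: Lp = 108.5 − 20·log₁₀(12.5) − 11 = 75.6 dB.
Σ 10^(Lᵢ/10) = 2.674e+09.
Back to dB: 10·log₁₀ Σ = 94.3 dB.

94.3 dB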